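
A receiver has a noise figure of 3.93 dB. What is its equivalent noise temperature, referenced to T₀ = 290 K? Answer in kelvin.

427 K

F = 10^(3.93/10) = 2.47172
T_e = (F − 1)·T₀ = (2.47172 − 1) × 290 = 427 K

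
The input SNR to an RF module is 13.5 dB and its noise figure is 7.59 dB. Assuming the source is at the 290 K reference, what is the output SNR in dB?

By definition F = SNR_in/SNR_out, so in dB: SNR_out = SNR_in − NF
SNR_out = 13.5 − 7.59 = 5.91 dB

5.91 dB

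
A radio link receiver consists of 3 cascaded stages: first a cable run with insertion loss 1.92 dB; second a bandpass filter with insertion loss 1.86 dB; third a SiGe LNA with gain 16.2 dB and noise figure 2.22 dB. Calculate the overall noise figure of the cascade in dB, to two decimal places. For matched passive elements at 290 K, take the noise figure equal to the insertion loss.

6.00 dB

Convert to linear (a loss of L dB is a gain of −L dB): F_i = 10^(NF_i/10), G_i = 10^(G_i,dB/10)
  Stage 1: F_1 = 10^(1.92/10) = 1.556, G_1 = 10^(−1.92/10) = 0.6427
  Stage 2: F_2 = 10^(1.86/10) = 1.535, G_2 = 10^(−1.86/10) = 0.6516
  Stage 3: F_3 = 10^(2.22/10) = 1.667, G_3 = 10^(16.2/10) = 41.69
Friis cascade:
  F = 1.556 + (1.535 − 1)/0.6427 + (1.667 − 1)/0.4188 = 3.981
NF = 10 log₁₀(3.981) = 6.00 dB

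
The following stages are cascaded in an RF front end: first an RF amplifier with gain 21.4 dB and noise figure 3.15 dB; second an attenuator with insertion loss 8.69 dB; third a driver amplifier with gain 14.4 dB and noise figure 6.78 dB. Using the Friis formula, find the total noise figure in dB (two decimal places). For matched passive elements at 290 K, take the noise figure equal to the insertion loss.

Convert to linear (a loss of L dB is a gain of −L dB): F_i = 10^(NF_i/10), G_i = 10^(G_i,dB/10)
  Stage 1: F_1 = 10^(3.15/10) = 2.065, G_1 = 10^(21.4/10) = 138.0
  Stage 2: F_2 = 10^(8.69/10) = 7.396, G_2 = 10^(−8.69/10) = 0.1352
  Stage 3: F_3 = 10^(6.78/10) = 4.764, G_3 = 10^(14.4/10) = 27.54
Friis cascade:
  F = 2.065 + (7.396 − 1)/138.0 + (4.764 − 1)/18.66 = 2.313
NF = 10 log₁₀(2.313) = 3.64 dB

3.64 dB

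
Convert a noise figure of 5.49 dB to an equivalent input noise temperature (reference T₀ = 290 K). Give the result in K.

F = 10^(5.49/10) = 3.53997
T_e = (F − 1)·T₀ = (3.53997 − 1) × 290 = 737 K

737 K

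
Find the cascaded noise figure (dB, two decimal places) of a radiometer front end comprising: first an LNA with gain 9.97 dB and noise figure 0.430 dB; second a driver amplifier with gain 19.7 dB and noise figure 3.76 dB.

0.94 dB

Convert to linear (a loss of L dB is a gain of −L dB): F_i = 10^(NF_i/10), G_i = 10^(G_i,dB/10)
  Stage 1: F_1 = 10^(0.430/10) = 1.104, G_1 = 10^(9.97/10) = 9.931
  Stage 2: F_2 = 10^(3.76/10) = 2.377, G_2 = 10^(19.7/10) = 93.33
Friis cascade:
  F = 1.104 + (2.377 − 1)/9.931 = 1.243
NF = 10 log₁₀(1.243) = 0.94 dB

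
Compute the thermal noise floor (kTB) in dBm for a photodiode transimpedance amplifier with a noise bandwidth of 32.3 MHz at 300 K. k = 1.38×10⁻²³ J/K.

P_n = kTB = 1.38×10⁻²³ × 300 × 3.23×10⁷ = 1.34×10⁻¹³ W
In dBm: 10 log₁₀(1.34×10⁻¹³ / 10⁻³) = −98.7 dBm

−98.7 dBm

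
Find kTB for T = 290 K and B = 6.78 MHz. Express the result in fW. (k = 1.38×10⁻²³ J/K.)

P_n = kTB = 1.38×10⁻²³ × 290 × 6.78×10⁶ = 2.71×10⁻¹⁴ W = 27.1 fW

27.1 fW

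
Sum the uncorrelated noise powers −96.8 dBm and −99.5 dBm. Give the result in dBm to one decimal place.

Convert to linear, add, convert back:
P₁ = 2.09×10⁻¹³ W, P₂ = 1.12×10⁻¹³ W
P_tot = 3.21×10⁻¹³ W → 10 log₁₀(P_tot / 10⁻³) = −94.9 dBm

−94.9 dBm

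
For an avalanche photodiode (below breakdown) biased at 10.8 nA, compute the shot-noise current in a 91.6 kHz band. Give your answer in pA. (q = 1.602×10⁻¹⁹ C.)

17.8 pA

I_n = √(2qI·B)
2qI·B = 2 × 1.602×10⁻¹⁹ × 1.08×10⁻⁸ × 9.16×10⁴ = 3.17×10⁻²² A²
I_n = √(3.17×10⁻²²) = 1.78×10⁻¹¹ A = 17.8 pA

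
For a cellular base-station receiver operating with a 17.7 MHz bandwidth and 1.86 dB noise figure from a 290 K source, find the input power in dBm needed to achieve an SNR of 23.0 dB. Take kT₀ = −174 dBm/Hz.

−76.7 dBm

Sensitivity = −174 + 10 log₁₀(B) + NF + SNR_min
= −174 + 72.48 + 1.86 + 23.0
= −76.66 dBm → −76.7 dBm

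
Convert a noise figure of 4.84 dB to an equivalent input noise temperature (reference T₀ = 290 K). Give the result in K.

F = 10^(4.84/10) = 3.04789
T_e = (F − 1)·T₀ = (3.04789 − 1) × 290 = 594 K

594 K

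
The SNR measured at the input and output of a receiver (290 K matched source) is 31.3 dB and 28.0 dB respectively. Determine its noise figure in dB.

NF (dB) = SNR_in(dB) − SNR_out(dB) when the source is at T₀
NF = 31.3 − 28.0 = 3.3 dB

3.3 dB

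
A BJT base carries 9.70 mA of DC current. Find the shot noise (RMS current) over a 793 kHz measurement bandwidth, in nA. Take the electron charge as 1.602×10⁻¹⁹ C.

I_n = √(2qI·B)
2qI·B = 2 × 1.602×10⁻¹⁹ × 9.70×10⁻³ × 7.93×10⁵ = 2.46×10⁻¹⁵ A²
I_n = √(2.46×10⁻¹⁵) = 4.96×10⁻⁸ A = 49.6 nA

49.6 nA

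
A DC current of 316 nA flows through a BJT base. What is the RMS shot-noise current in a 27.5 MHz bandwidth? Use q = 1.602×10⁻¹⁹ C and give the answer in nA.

1.67 nA

I_n = √(2qI·B)
2qI·B = 2 × 1.602×10⁻¹⁹ × 3.16×10⁻⁷ × 2.75×10⁷ = 2.78×10⁻¹⁸ A²
I_n = √(2.78×10⁻¹⁸) = 1.67×10⁻⁹ A = 1.67 nA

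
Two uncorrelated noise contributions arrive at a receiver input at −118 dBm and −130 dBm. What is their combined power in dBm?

−117.7 dBm

Convert to linear, add, convert back:
P₁ = 1.58×10⁻¹⁵ W, P₂ = 1.00×10⁻¹⁶ W
P_tot = 1.68×10⁻¹⁵ W → 10 log₁₀(P_tot / 10⁻³) = −117.7 dBm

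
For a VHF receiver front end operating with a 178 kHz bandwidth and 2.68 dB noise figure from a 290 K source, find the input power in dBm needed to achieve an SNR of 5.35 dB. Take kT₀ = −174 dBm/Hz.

Sensitivity = −174 + 10 log₁₀(B) + NF + SNR_min
= −174 + 52.5 + 2.68 + 5.35
= −113.47 dBm → −113.5 dBm

−113.5 dBm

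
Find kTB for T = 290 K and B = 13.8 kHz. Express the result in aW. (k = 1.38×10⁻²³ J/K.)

P_n = kTB = 1.38×10⁻²³ × 290 × 1.38×10⁴ = 5.52×10⁻¹⁷ W = 55.2 aW

55.2 aW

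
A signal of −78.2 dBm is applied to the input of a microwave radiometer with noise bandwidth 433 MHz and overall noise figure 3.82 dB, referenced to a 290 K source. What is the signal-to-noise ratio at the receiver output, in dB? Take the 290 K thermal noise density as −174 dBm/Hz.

Noise floor: N = −174 + 10 log₁₀(B) + NF
10 log₁₀(4.33×10⁸) = 86.36 dB
N = −174 + 86.36 + 3.82 = −83.82 dBm
SNR = P_sig − N = −78.2 − (−83.82) = 5.62 dB → 5.6 dB

5.6 dB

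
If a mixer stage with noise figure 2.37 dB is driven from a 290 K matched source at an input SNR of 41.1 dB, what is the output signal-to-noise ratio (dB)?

By definition F = SNR_in/SNR_out, so in dB: SNR_out = SNR_in − NF
SNR_out = 41.1 − 2.37 = 38.73 dB

38.73 dB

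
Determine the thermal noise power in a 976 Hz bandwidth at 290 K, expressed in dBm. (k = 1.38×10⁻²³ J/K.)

P_n = kTB = 1.38×10⁻²³ × 290 × 9.76×10² = 3.91×10⁻¹⁸ W
In dBm: 10 log₁₀(3.91×10⁻¹⁸ / 10⁻³) = −144.1 dBm

−144.1 dBm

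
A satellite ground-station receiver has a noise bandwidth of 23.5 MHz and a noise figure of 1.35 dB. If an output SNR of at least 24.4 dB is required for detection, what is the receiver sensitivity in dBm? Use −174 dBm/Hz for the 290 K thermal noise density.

−74.5 dBm

Sensitivity = −174 + 10 log₁₀(B) + NF + SNR_min
= −174 + 73.71 + 1.35 + 24.4
= −74.54 dBm → −74.5 dBm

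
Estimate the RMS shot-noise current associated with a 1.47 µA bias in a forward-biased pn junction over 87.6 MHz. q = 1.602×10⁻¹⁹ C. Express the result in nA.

6.42 nA

I_n = √(2qI·B)
2qI·B = 2 × 1.602×10⁻¹⁹ × 1.47×10⁻⁶ × 8.76×10⁷ = 4.13×10⁻¹⁷ A²
I_n = √(4.13×10⁻¹⁷) = 6.42×10⁻⁹ A = 6.42 nA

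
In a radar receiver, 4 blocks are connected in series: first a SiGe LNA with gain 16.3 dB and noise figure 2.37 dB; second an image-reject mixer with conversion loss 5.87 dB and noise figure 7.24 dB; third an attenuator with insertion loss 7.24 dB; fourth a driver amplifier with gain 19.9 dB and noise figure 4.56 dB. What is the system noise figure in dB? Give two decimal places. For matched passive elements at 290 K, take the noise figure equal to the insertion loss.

Convert to linear (a loss of L dB is a gain of −L dB): F_i = 10^(NF_i/10), G_i = 10^(G_i,dB/10)
  Stage 1: F_1 = 10^(2.37/10) = 1.726, G_1 = 10^(16.3/10) = 42.66
  Stage 2: F_2 = 10^(7.24/10) = 5.297, G_2 = 10^(−5.87/10) = 0.2588
  Stage 3: F_3 = 10^(7.24/10) = 5.297, G_3 = 10^(−7.24/10) = 0.1888
  Stage 4: F_4 = 10^(4.56/10) = 2.858, G_4 = 10^(19.9/10) = 97.72
Friis cascade:
  F = 1.726 + (5.297 − 1)/42.66 + (5.297 − 1)/11.04 + (2.858 − 1)/2.084 = 3.107
NF = 10 log₁₀(3.107) = 4.92 dB

4.92 dB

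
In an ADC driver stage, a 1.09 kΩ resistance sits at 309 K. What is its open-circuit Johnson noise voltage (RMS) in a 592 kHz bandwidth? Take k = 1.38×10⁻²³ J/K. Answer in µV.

V_n = √(4kTRB)
4kTRB = 4 × 1.38×10⁻²³ × 309 × 1.09×10³ × 5.92×10⁵ = 1.10×10⁻¹¹ V²
V_n = √(1.10×10⁻¹¹) = 3.32×10⁻⁶ V = 3.32 µV

3.32 µV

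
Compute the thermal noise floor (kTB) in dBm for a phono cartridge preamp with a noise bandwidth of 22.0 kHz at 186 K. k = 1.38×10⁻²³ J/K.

P_n = kTB = 1.38×10⁻²³ × 186 × 2.20×10⁴ = 5.65×10⁻¹⁷ W
In dBm: 10 log₁₀(5.65×10⁻¹⁷ / 10⁻³) = −132.5 dBm

−132.5 dBm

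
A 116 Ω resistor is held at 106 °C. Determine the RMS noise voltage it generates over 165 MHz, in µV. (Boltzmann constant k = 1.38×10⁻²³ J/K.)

T = 106 °C + 273.15 = 379.15 K
V_n = √(4kTRB)
4kTRB = 4 × 1.38×10⁻²³ × 379.15 × 1.16×10² × 1.65×10⁸ = 4.01×10⁻¹⁰ V²
V_n = √(4.01×10⁻¹⁰) = 2.00×10⁻⁵ V = 20.0 µV

20.0 µV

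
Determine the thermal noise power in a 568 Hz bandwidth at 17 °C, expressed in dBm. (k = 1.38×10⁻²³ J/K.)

T = 17 °C + 273.15 = 290.15 K
P_n = kTB = 1.38×10⁻²³ × 290.15 × 5.68×10² = 2.27×10⁻¹⁸ W
In dBm: 10 log₁₀(2.27×10⁻¹⁸ / 10⁻³) = −146.4 dBm

−146.4 dBm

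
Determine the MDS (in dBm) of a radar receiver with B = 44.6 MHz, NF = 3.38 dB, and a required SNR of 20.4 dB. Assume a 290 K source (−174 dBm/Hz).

−73.7 dBm

Sensitivity = −174 + 10 log₁₀(B) + NF + SNR_min
= −174 + 76.49 + 3.38 + 20.4
= −73.73 dBm → −73.7 dBm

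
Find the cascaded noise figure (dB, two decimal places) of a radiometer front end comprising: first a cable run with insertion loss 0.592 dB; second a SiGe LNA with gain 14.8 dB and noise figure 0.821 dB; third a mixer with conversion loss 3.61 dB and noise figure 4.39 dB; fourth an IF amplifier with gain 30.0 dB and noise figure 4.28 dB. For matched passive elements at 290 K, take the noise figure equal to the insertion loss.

Convert to linear (a loss of L dB is a gain of −L dB): F_i = 10^(NF_i/10), G_i = 10^(G_i,dB/10)
  Stage 1: F_1 = 10^(0.592/10) = 1.146, G_1 = 10^(−0.592/10) = 0.8726
  Stage 2: F_2 = 10^(0.821/10) = 1.208, G_2 = 10^(14.8/10) = 30.20
  Stage 3: F_3 = 10^(4.39/10) = 2.748, G_3 = 10^(−3.61/10) = 0.4355
  Stage 4: F_4 = 10^(4.28/10) = 2.679, G_4 = 10^(30.0/10) = 1000
Friis cascade:
  F = 1.146 + (1.208 − 1)/0.8726 + (2.748 − 1)/26.35 + (2.679 − 1)/11.48 = 1.597
NF = 10 log₁₀(1.597) = 2.03 dB

2.03 dB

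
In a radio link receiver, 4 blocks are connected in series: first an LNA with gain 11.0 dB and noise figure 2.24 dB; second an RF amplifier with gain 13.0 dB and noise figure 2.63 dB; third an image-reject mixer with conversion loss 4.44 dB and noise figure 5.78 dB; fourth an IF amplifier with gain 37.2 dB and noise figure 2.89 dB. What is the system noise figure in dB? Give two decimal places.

2.46 dB

Convert to linear (a loss of L dB is a gain of −L dB): F_i = 10^(NF_i/10), G_i = 10^(G_i,dB/10)
  Stage 1: F_1 = 10^(2.24/10) = 1.675, G_1 = 10^(11.0/10) = 12.59
  Stage 2: F_2 = 10^(2.63/10) = 1.832, G_2 = 10^(13.0/10) = 19.95
  Stage 3: F_3 = 10^(5.78/10) = 3.784, G_3 = 10^(−4.44/10) = 0.3597
  Stage 4: F_4 = 10^(2.89/10) = 1.945, G_4 = 10^(37.2/10) = 5248
Friis cascade:
  F = 1.675 + (1.832 − 1)/12.59 + (3.784 − 1)/251.2 + (1.945 − 1)/90.36 = 1.763
NF = 10 log₁₀(1.763) = 2.46 dB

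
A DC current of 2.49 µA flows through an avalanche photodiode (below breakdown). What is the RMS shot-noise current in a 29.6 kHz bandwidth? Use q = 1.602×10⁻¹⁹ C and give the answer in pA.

154 pA

I_n = √(2qI·B)
2qI·B = 2 × 1.602×10⁻¹⁹ × 2.49×10⁻⁶ × 2.96×10⁴ = 2.36×10⁻²⁰ A²
I_n = √(2.36×10⁻²⁰) = 1.54×10⁻¹⁰ A = 154 pA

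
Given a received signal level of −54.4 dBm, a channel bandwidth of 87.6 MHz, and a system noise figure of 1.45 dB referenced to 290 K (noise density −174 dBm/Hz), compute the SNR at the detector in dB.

38.7 dB

Noise floor: N = −174 + 10 log₁₀(B) + NF
10 log₁₀(8.76×10⁷) = 79.43 dB
N = −174 + 79.43 + 1.45 = −93.12 dBm
SNR = P_sig − N = −54.4 − (−93.12) = 38.72 dB → 38.7 dB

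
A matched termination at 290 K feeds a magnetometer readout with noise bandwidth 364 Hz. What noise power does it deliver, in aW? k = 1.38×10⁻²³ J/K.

1.46 aW

P_n = kTB = 1.38×10⁻²³ × 290 × 3.64×10² = 1.46×10⁻¹⁸ W = 1.46 aW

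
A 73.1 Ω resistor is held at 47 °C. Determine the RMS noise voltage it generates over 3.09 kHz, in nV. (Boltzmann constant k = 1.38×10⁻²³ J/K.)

63.2 nV

T = 47 °C + 273.15 = 320.15 K
V_n = √(4kTRB)
4kTRB = 4 × 1.38×10⁻²³ × 320.15 × 7.31×10¹ × 3.09×10³ = 3.99×10⁻¹⁵ V²
V_n = √(3.99×10⁻¹⁵) = 6.32×10⁻⁸ V = 63.2 nV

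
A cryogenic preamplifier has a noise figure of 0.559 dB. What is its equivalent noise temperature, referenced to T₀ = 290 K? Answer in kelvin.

F = 10^(0.559/10) = 1.13737
T_e = (F − 1)·T₀ = (1.13737 − 1) × 290 = 39.8 K

39.8 K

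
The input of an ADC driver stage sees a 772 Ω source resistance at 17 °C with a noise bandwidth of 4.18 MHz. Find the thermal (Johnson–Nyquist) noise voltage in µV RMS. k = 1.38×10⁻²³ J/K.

7.19 µV

T = 17 °C + 273.15 = 290.15 K
V_n = √(4kTRB)
4kTRB = 4 × 1.38×10⁻²³ × 290.15 × 7.72×10² × 4.18×10⁶ = 5.17×10⁻¹¹ V²
V_n = √(5.17×10⁻¹¹) = 7.19×10⁻⁶ V = 7.19 µV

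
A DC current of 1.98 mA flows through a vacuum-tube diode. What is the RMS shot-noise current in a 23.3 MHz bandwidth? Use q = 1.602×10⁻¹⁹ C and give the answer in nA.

122 nA

I_n = √(2qI·B)
2qI·B = 2 × 1.602×10⁻¹⁹ × 1.98×10⁻³ × 2.33×10⁷ = 1.48×10⁻¹⁴ A²
I_n = √(1.48×10⁻¹⁴) = 1.22×10⁻⁷ A = 122 nA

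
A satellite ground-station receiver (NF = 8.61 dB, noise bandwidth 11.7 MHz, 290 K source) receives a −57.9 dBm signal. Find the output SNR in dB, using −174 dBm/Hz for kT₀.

Noise floor: N = −174 + 10 log₁₀(B) + NF
10 log₁₀(1.17×10⁷) = 70.68 dB
N = −174 + 70.68 + 8.61 = −94.71 dBm
SNR = P_sig − N = −57.9 − (−94.71) = 36.81 dB → 36.8 dB

36.8 dB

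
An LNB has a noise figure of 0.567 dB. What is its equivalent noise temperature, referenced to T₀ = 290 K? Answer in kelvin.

40.4 K

F = 10^(0.567/10) = 1.13946
T_e = (F − 1)·T₀ = (1.13946 − 1) × 290 = 40.4 K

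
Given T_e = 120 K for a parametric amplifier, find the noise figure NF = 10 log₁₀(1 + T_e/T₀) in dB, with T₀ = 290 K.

F = 1 + T_e/T₀ = 1 + 120/290 = 1.41379
NF = 10 log₁₀(1.41379) = 1.50 dB

1.50 dB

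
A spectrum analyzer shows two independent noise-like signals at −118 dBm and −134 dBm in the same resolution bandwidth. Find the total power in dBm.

Convert to linear, add, convert back:
P₁ = 1.58×10⁻¹⁵ W, P₂ = 3.98×10⁻¹⁷ W
P_tot = 1.62×10⁻¹⁵ W → 10 log₁₀(P_tot / 10⁻³) = −117.9 dBm

−117.9 dBm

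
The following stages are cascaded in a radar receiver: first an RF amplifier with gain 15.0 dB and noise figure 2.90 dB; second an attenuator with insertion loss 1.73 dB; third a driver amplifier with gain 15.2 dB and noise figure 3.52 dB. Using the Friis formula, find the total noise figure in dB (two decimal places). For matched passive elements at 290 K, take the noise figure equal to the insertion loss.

3.06 dB

Convert to linear (a loss of L dB is a gain of −L dB): F_i = 10^(NF_i/10), G_i = 10^(G_i,dB/10)
  Stage 1: F_1 = 10^(2.90/10) = 1.950, G_1 = 10^(15.0/10) = 31.62
  Stage 2: F_2 = 10^(1.73/10) = 1.489, G_2 = 10^(−1.73/10) = 0.6714
  Stage 3: F_3 = 10^(3.52/10) = 2.249, G_3 = 10^(15.2/10) = 33.11
Friis cascade:
  F = 1.950 + (1.489 − 1)/31.62 + (2.249 − 1)/21.23 = 2.024
NF = 10 log₁₀(2.024) = 3.06 dB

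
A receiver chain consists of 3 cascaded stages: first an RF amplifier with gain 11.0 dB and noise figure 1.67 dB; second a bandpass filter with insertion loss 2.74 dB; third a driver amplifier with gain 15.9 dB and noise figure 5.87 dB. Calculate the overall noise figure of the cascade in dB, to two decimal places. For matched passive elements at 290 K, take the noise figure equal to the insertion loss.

2.94 dB

Convert to linear (a loss of L dB is a gain of −L dB): F_i = 10^(NF_i/10), G_i = 10^(G_i,dB/10)
  Stage 1: F_1 = 10^(1.67/10) = 1.469, G_1 = 10^(11.0/10) = 12.59
  Stage 2: F_2 = 10^(2.74/10) = 1.879, G_2 = 10^(−2.74/10) = 0.5321
  Stage 3: F_3 = 10^(5.87/10) = 3.864, G_3 = 10^(15.9/10) = 38.90
Friis cascade:
  F = 1.469 + (1.879 − 1)/12.59 + (3.864 − 1)/6.699 = 1.966
NF = 10 log₁₀(1.966) = 2.94 dB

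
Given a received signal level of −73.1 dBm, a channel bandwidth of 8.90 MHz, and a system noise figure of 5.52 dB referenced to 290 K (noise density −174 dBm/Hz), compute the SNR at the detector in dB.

25.9 dB

Noise floor: N = −174 + 10 log₁₀(B) + NF
10 log₁₀(8.90×10⁶) = 69.49 dB
N = −174 + 69.49 + 5.52 = −98.99 dBm
SNR = P_sig − N = −73.1 − (−98.99) = 25.89 dB → 25.9 dB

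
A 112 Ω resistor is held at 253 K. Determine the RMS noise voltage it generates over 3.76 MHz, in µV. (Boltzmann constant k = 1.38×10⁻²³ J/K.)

2.43 µV

V_n = √(4kTRB)
4kTRB = 4 × 1.38×10⁻²³ × 253 × 1.12×10² × 3.76×10⁶ = 5.88×10⁻¹² V²
V_n = √(5.88×10⁻¹²) = 2.43×10⁻⁶ V = 2.43 µV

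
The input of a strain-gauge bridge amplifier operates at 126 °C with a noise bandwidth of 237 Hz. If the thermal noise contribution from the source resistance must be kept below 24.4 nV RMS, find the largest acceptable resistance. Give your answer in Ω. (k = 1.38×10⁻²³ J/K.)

114 Ω

T = 126 °C + 273.15 = 399.15 K
Johnson–Nyquist: V_n = √(4kTRB) ⇒ R = V_n² / (4kTB)
4kTB = 4 × 1.38×10⁻²³ × 399.15 × 2.37×10² = 5.22×10⁻¹⁸
R = (2.44×10⁻⁸)² / 5.22×10⁻¹⁸ = 1.14×10² Ω = 114 Ω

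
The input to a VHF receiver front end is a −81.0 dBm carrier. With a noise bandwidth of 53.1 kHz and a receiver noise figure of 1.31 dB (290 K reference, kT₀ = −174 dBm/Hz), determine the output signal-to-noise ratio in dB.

44.4 dB

Noise floor: N = −174 + 10 log₁₀(B) + NF
10 log₁₀(5.31×10⁴) = 47.25 dB
N = −174 + 47.25 + 1.31 = −125.44 dBm
SNR = P_sig − N = −81.0 − (−125.44) = 44.44 dB → 44.4 dB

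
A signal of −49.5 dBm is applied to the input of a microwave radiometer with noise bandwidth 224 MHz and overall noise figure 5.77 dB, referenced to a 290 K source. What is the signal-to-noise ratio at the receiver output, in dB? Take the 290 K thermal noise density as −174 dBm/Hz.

Noise floor: N = −174 + 10 log₁₀(B) + NF
10 log₁₀(2.24×10⁸) = 83.5 dB
N = −174 + 83.5 + 5.77 = −84.73 dBm
SNR = P_sig − N = −49.5 − (−84.73) = 35.23 dB → 35.2 dB

35.2 dB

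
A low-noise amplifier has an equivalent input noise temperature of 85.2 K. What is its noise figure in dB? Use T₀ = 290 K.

F = 1 + T_e/T₀ = 1 + 85.2/290 = 1.29379
NF = 10 log₁₀(1.29379) = 1.12 dB

1.12 dB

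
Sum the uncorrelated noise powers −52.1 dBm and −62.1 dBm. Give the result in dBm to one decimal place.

−51.7 dBm

Convert to linear, add, convert back:
P₁ = 6.17×10⁻⁹ W, P₂ = 6.17×10⁻¹⁰ W
P_tot = 6.78×10⁻⁹ W → 10 log₁₀(P_tot / 10⁻³) = −51.7 dBm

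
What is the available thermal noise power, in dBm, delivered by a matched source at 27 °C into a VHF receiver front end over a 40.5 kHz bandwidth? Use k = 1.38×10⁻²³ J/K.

−127.8 dBm

T = 27 °C + 273.15 = 300.15 K
P_n = kTB = 1.38×10⁻²³ × 300.15 × 4.05×10⁴ = 1.68×10⁻¹⁶ W
In dBm: 10 log₁₀(1.68×10⁻¹⁶ / 10⁻³) = −127.8 dBm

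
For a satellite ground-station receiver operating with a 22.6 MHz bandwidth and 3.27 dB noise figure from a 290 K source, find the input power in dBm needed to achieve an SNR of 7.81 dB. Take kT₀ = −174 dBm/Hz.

−89.4 dBm

Sensitivity = −174 + 10 log₁₀(B) + NF + SNR_min
= −174 + 73.54 + 3.27 + 7.81
= −89.38 dBm → −89.4 dBm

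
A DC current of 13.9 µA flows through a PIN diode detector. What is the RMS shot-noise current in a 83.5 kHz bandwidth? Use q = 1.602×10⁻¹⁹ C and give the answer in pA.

610 pA

I_n = √(2qI·B)
2qI·B = 2 × 1.602×10⁻¹⁹ × 1.39×10⁻⁵ × 8.35×10⁴ = 3.72×10⁻¹⁹ A²
I_n = √(3.72×10⁻¹⁹) = 6.10×10⁻¹⁰ A = 610 pA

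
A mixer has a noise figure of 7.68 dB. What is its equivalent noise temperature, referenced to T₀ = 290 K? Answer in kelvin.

F = 10^(7.68/10) = 5.86138
T_e = (F − 1)·T₀ = (5.86138 − 1) × 290 = 1410 K

1410 K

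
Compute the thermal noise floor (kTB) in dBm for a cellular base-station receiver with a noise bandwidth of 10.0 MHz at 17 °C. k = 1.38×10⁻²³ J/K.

T = 17 °C + 273.15 = 290.15 K
P_n = kTB = 1.38×10⁻²³ × 290.15 × 1.00×10⁷ = 4.00×10⁻¹⁴ W
In dBm: 10 log₁₀(4.00×10⁻¹⁴ / 10⁻³) = −104.0 dBm

−104.0 dBm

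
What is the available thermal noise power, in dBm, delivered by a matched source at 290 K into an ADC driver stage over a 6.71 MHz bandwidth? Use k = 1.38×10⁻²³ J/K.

−105.7 dBm

P_n = kTB = 1.38×10⁻²³ × 290 × 6.71×10⁶ = 2.69×10⁻¹⁴ W
In dBm: 10 log₁₀(2.69×10⁻¹⁴ / 10⁻³) = −105.7 dBm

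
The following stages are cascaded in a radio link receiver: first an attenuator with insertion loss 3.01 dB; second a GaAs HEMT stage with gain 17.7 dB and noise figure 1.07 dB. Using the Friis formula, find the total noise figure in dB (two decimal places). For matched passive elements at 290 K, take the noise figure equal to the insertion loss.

Convert to linear (a loss of L dB is a gain of −L dB): F_i = 10^(NF_i/10), G_i = 10^(G_i,dB/10)
  Stage 1: F_1 = 10^(3.01/10) = 2.000, G_1 = 10^(−3.01/10) = 0.5000
  Stage 2: F_2 = 10^(1.07/10) = 1.279, G_2 = 10^(17.7/10) = 58.88
Friis cascade:
  F = 2.000 + (1.279 − 1)/0.5000 = 2.559
NF = 10 log₁₀(2.559) = 4.08 dB

4.08 dB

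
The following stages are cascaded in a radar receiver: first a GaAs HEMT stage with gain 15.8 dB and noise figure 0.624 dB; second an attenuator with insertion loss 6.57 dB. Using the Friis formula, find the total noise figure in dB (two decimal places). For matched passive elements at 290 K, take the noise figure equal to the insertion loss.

0.96 dB

Convert to linear (a loss of L dB is a gain of −L dB): F_i = 10^(NF_i/10), G_i = 10^(G_i,dB/10)
  Stage 1: F_1 = 10^(0.624/10) = 1.155, G_1 = 10^(15.8/10) = 38.02
  Stage 2: F_2 = 10^(6.57/10) = 4.539, G_2 = 10^(−6.57/10) = 0.2203
Friis cascade:
  F = 1.155 + (4.539 − 1)/38.02 = 1.248
NF = 10 log₁₀(1.248) = 0.96 dB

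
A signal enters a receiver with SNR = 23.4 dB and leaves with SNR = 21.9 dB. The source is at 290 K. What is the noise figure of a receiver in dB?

NF (dB) = SNR_in(dB) − SNR_out(dB) when the source is at T₀
NF = 23.4 − 21.9 = 1.5 dB

1.5 dB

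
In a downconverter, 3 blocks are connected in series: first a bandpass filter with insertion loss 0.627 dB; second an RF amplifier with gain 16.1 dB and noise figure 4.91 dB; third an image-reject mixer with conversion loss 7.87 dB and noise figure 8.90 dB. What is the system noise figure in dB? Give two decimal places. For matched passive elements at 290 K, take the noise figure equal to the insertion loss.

5.76 dB

Convert to linear (a loss of L dB is a gain of −L dB): F_i = 10^(NF_i/10), G_i = 10^(G_i,dB/10)
  Stage 1: F_1 = 10^(0.627/10) = 1.155, G_1 = 10^(−0.627/10) = 0.8656
  Stage 2: F_2 = 10^(4.91/10) = 3.097, G_2 = 10^(16.1/10) = 40.74
  Stage 3: F_3 = 10^(8.90/10) = 7.762, G_3 = 10^(−7.87/10) = 0.1633
Friis cascade:
  F = 1.155 + (3.097 − 1)/0.8656 + (7.762 − 1)/35.26 = 3.770
NF = 10 log₁₀(3.770) = 5.76 dB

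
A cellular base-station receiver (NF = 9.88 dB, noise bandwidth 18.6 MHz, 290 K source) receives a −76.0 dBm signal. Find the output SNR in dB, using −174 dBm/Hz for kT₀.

15.4 dB

Noise floor: N = −174 + 10 log₁₀(B) + NF
10 log₁₀(1.86×10⁷) = 72.7 dB
N = −174 + 72.7 + 9.88 = −91.42 dBm
SNR = P_sig − N = −76.0 − (−91.42) = 15.42 dB → 15.4 dB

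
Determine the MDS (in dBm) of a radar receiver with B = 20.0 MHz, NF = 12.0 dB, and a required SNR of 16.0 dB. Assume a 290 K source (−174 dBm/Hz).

Sensitivity = −174 + 10 log₁₀(B) + NF + SNR_min
= −174 + 73.01 + 12.0 + 16.0
= −72.99 dBm → −73.0 dBm

−73.0 dBm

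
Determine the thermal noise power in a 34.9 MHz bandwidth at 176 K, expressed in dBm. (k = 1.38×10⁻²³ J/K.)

P_n = kTB = 1.38×10⁻²³ × 176 × 3.49×10⁷ = 8.48×10⁻¹⁴ W
In dBm: 10 log₁₀(8.48×10⁻¹⁴ / 10⁻³) = −100.7 dBm

−100.7 dBm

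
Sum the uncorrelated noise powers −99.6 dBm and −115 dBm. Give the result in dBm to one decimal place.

Convert to linear, add, convert back:
P₁ = 1.10×10⁻¹³ W, P₂ = 3.16×10⁻¹⁵ W
P_tot = 1.13×10⁻¹³ W → 10 log₁₀(P_tot / 10⁻³) = −99.5 dBm

−99.5 dBm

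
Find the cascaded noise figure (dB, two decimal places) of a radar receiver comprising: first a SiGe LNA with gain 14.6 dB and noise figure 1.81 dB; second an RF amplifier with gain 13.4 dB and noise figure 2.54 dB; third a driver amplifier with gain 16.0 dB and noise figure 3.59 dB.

1.89 dB

Convert to linear (a loss of L dB is a gain of −L dB): F_i = 10^(NF_i/10), G_i = 10^(G_i,dB/10)
  Stage 1: F_1 = 10^(1.81/10) = 1.517, G_1 = 10^(14.6/10) = 28.84
  Stage 2: F_2 = 10^(2.54/10) = 1.795, G_2 = 10^(13.4/10) = 21.88
  Stage 3: F_3 = 10^(3.59/10) = 2.286, G_3 = 10^(16.0/10) = 39.81
Friis cascade:
  F = 1.517 + (1.795 − 1)/28.84 + (2.286 − 1)/631.0 = 1.547
NF = 10 log₁₀(1.547) = 1.89 dB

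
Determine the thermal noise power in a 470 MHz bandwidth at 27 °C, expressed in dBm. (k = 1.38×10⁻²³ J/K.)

T = 27 °C + 273.15 = 300.15 K
P_n = kTB = 1.38×10⁻²³ × 300.15 × 4.70×10⁸ = 1.95×10⁻¹² W
In dBm: 10 log₁₀(1.95×10⁻¹² / 10⁻³) = −87.1 dBm

−87.1 dBm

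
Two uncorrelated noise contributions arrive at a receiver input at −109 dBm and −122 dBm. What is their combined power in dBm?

Convert to linear, add, convert back:
P₁ = 1.26×10⁻¹⁴ W, P₂ = 6.31×10⁻¹⁶ W
P_tot = 1.32×10⁻¹⁴ W → 10 log₁₀(P_tot / 10⁻³) = −108.8 dBm

−108.8 dBm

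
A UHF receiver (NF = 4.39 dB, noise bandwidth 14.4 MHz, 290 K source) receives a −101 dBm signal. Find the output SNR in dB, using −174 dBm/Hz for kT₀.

Noise floor: N = −174 + 10 log₁₀(B) + NF
10 log₁₀(1.44×10⁷) = 71.58 dB
N = −174 + 71.58 + 4.39 = −98.03 dBm
SNR = P_sig − N = −101 − (−98.03) = −2.97 dB → −3.0 dB

−3.0 dB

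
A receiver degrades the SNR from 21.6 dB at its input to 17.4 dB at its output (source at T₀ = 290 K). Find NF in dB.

NF (dB) = SNR_in(dB) − SNR_out(dB) when the source is at T₀
NF = 21.6 − 17.4 = 4.2 dB

4.2 dB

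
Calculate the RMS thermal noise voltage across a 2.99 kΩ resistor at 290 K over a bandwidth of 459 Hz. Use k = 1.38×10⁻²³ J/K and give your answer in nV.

V_n = √(4kTRB)
4kTRB = 4 × 1.38×10⁻²³ × 290 × 2.99×10³ × 4.59×10² = 2.20×10⁻¹⁴ V²
V_n = √(2.20×10⁻¹⁴) = 1.48×10⁻⁷ V = 148 nV

148 nV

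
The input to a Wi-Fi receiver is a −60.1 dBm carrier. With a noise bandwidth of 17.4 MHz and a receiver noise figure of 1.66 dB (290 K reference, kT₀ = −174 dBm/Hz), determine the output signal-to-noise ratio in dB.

Noise floor: N = −174 + 10 log₁₀(B) + NF
10 log₁₀(1.74×10⁷) = 72.41 dB
N = −174 + 72.41 + 1.66 = −99.93 dBm
SNR = P_sig − N = −60.1 − (−99.93) = 39.83 dB → 39.8 dB

39.8 dB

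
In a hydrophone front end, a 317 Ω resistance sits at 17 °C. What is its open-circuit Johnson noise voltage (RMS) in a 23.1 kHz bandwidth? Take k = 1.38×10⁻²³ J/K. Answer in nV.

342 nV

T = 17 °C + 273.15 = 290.15 K
V_n = √(4kTRB)
4kTRB = 4 × 1.38×10⁻²³ × 290.15 × 3.17×10² × 2.31×10⁴ = 1.17×10⁻¹³ V²
V_n = √(1.17×10⁻¹³) = 3.42×10⁻⁷ V = 342 nV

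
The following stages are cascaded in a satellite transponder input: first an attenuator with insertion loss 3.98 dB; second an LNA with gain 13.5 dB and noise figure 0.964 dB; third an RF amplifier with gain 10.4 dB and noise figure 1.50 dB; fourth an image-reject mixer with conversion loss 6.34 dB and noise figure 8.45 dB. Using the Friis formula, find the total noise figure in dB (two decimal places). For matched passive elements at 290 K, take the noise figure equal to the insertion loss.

Convert to linear (a loss of L dB is a gain of −L dB): F_i = 10^(NF_i/10), G_i = 10^(G_i,dB/10)
  Stage 1: F_1 = 10^(3.98/10) = 2.500, G_1 = 10^(−3.98/10) = 0.3999
  Stage 2: F_2 = 10^(0.964/10) = 1.249, G_2 = 10^(13.5/10) = 22.39
  Stage 3: F_3 = 10^(1.50/10) = 1.413, G_3 = 10^(10.4/10) = 10.96
  Stage 4: F_4 = 10^(8.45/10) = 6.998, G_4 = 10^(−6.34/10) = 0.2323
Friis cascade:
  F = 2.500 + (1.249 − 1)/0.3999 + (1.413 − 1)/8.954 + (6.998 − 1)/98.17 = 3.229
NF = 10 log₁₀(3.229) = 5.09 dB

5.09 dB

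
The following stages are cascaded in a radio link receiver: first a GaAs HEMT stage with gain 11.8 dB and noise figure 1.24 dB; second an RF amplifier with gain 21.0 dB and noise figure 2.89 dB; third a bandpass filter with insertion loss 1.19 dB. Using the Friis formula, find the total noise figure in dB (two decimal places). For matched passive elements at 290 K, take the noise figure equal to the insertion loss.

1.44 dB

Convert to linear (a loss of L dB is a gain of −L dB): F_i = 10^(NF_i/10), G_i = 10^(G_i,dB/10)
  Stage 1: F_1 = 10^(1.24/10) = 1.330, G_1 = 10^(11.8/10) = 15.14
  Stage 2: F_2 = 10^(2.89/10) = 1.945, G_2 = 10^(21.0/10) = 125.9
  Stage 3: F_3 = 10^(1.19/10) = 1.315, G_3 = 10^(−1.19/10) = 0.7603
Friis cascade:
  F = 1.330 + (1.945 − 1)/15.14 + (1.315 − 1)/1905 = 1.393
NF = 10 log₁₀(1.393) = 1.44 dB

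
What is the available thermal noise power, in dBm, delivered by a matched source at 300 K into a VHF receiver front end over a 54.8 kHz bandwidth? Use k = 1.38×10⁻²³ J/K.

−126.4 dBm

P_n = kTB = 1.38×10⁻²³ × 300 × 5.48×10⁴ = 2.27×10⁻¹⁶ W
In dBm: 10 log₁₀(2.27×10⁻¹⁶ / 10⁻³) = −126.4 dBm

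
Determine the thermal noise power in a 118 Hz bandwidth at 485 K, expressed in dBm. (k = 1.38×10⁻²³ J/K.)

−151.0 dBm

P_n = kTB = 1.38×10⁻²³ × 485 × 1.18×10² = 7.90×10⁻¹⁹ W
In dBm: 10 log₁₀(7.90×10⁻¹⁹ / 10⁻³) = −151.0 dBm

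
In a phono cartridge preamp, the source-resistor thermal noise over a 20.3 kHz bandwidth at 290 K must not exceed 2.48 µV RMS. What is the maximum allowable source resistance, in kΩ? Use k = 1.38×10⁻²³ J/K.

Johnson–Nyquist: V_n = √(4kTRB) ⇒ R = V_n² / (4kTB)
4kTB = 4 × 1.38×10⁻²³ × 290 × 2.03×10⁴ = 3.25×10⁻¹⁶
R = (2.48×10⁻⁶)² / 3.25×10⁻¹⁶ = 1.89×10⁴ Ω = 18.9 kΩ

18.9 kΩ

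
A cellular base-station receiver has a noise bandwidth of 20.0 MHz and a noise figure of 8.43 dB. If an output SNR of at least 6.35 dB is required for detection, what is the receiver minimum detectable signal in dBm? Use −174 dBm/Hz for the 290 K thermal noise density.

Sensitivity = −174 + 10 log₁₀(B) + NF + SNR_min
= −174 + 73.01 + 8.43 + 6.35
= −86.21 dBm → −86.2 dBm

−86.2 dBm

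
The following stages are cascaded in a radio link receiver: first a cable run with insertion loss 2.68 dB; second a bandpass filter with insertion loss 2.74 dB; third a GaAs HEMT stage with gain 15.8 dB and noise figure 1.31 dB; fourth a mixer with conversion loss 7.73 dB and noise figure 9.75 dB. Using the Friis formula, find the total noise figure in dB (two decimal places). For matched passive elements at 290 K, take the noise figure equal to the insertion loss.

Convert to linear (a loss of L dB is a gain of −L dB): F_i = 10^(NF_i/10), G_i = 10^(G_i,dB/10)
  Stage 1: F_1 = 10^(2.68/10) = 1.854, G_1 = 10^(−2.68/10) = 0.5395
  Stage 2: F_2 = 10^(2.74/10) = 1.879, G_2 = 10^(−2.74/10) = 0.5321
  Stage 3: F_3 = 10^(1.31/10) = 1.352, G_3 = 10^(15.8/10) = 38.02
  Stage 4: F_4 = 10^(9.75/10) = 9.441, G_4 = 10^(−7.73/10) = 0.1687
Friis cascade:
  F = 1.854 + (1.879 − 1)/0.5395 + (1.352 − 1)/0.2871 + (9.441 − 1)/10.91 = 5.483
NF = 10 log₁₀(5.483) = 7.39 dB

7.39 dB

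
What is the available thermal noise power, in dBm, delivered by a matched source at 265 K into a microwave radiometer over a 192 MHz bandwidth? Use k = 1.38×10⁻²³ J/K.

P_n = kTB = 1.38×10⁻²³ × 265 × 1.92×10⁸ = 7.02×10⁻¹³ W
In dBm: 10 log₁₀(7.02×10⁻¹³ / 10⁻³) = −91.5 dBm

−91.5 dBm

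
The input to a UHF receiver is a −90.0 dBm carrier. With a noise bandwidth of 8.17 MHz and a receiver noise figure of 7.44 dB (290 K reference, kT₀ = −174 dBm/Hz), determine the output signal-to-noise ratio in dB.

7.4 dB

Noise floor: N = −174 + 10 log₁₀(B) + NF
10 log₁₀(8.17×10⁶) = 69.12 dB
N = −174 + 69.12 + 7.44 = −97.44 dBm
SNR = P_sig − N = −90.0 − (−97.44) = 7.44 dB → 7.4 dB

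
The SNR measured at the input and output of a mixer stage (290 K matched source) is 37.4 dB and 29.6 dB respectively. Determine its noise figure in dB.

NF (dB) = SNR_in(dB) − SNR_out(dB) when the source is at T₀
NF = 37.4 − 29.6 = 7.8 dB

7.8 dB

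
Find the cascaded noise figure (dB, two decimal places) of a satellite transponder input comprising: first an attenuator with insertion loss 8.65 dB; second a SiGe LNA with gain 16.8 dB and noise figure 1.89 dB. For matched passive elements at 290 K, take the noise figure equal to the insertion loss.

Convert to linear (a loss of L dB is a gain of −L dB): F_i = 10^(NF_i/10), G_i = 10^(G_i,dB/10)
  Stage 1: F_1 = 10^(8.65/10) = 7.328, G_1 = 10^(−8.65/10) = 0.1365
  Stage 2: F_2 = 10^(1.89/10) = 1.545, G_2 = 10^(16.8/10) = 47.86
Friis cascade:
  F = 7.328 + (1.545 − 1)/0.1365 = 11.32
NF = 10 log₁₀(11.32) = 10.54 dB

10.54 dB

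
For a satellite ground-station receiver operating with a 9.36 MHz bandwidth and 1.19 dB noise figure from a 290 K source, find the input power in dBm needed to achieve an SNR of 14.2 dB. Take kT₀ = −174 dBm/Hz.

−88.9 dBm

Sensitivity = −174 + 10 log₁₀(B) + NF + SNR_min
= −174 + 69.71 + 1.19 + 14.2
= −88.90 dBm → −88.9 dBm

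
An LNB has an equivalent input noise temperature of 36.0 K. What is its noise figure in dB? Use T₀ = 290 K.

F = 1 + T_e/T₀ = 1 + 36.0/290 = 1.12414
NF = 10 log₁₀(1.12414) = 0.508 dB

0.508 dB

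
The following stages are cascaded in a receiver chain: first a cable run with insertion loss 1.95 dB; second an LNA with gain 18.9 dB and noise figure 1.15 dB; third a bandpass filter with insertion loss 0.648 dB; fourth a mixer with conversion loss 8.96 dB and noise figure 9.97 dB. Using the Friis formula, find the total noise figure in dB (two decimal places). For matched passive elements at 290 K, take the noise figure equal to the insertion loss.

3.53 dB

Convert to linear (a loss of L dB is a gain of −L dB): F_i = 10^(NF_i/10), G_i = 10^(G_i,dB/10)
  Stage 1: F_1 = 10^(1.95/10) = 1.567, G_1 = 10^(−1.95/10) = 0.6383
  Stage 2: F_2 = 10^(1.15/10) = 1.303, G_2 = 10^(18.9/10) = 77.62
  Stage 3: F_3 = 10^(0.648/10) = 1.161, G_3 = 10^(−0.648/10) = 0.8614
  Stage 4: F_4 = 10^(9.97/10) = 9.931, G_4 = 10^(−8.96/10) = 0.1271
Friis cascade:
  F = 1.567 + (1.303 − 1)/0.6383 + (1.161 − 1)/49.55 + (9.931 − 1)/42.68 = 2.254
NF = 10 log₁₀(2.254) = 3.53 dB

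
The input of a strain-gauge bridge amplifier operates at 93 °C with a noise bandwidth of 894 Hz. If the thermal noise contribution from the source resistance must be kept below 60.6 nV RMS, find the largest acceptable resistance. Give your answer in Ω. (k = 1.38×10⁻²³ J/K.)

T = 93 °C + 273.15 = 366.15 K
Johnson–Nyquist: V_n = √(4kTRB) ⇒ R = V_n² / (4kTB)
4kTB = 4 × 1.38×10⁻²³ × 366.15 × 8.94×10² = 1.81×10⁻¹⁷
R = (6.06×10⁻⁸)² / 1.81×10⁻¹⁷ = 2.03×10² Ω = 203 Ω

203 Ω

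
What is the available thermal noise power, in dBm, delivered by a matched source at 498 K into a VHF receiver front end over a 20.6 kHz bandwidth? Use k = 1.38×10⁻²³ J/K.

−128.5 dBm

P_n = kTB = 1.38×10⁻²³ × 498 × 2.06×10⁴ = 1.42×10⁻¹⁶ W
In dBm: 10 log₁₀(1.42×10⁻¹⁶ / 10⁻³) = −128.5 dBm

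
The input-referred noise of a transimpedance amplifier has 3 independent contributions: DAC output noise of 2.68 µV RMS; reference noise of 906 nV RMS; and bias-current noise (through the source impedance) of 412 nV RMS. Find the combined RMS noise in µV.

Uncorrelated sources add in power (mean-square): V_tot = √(ΣV_i²)
V_tot = √[(2.68×10⁻⁶)² + (9.06×10⁻⁷)² + (4.12×10⁻⁷)²] = 2.86×10⁻⁶ V = 2.86 µV

2.86 µV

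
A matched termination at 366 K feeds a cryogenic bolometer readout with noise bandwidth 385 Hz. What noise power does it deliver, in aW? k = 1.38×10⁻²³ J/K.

P_n = kTB = 1.38×10⁻²³ × 366 × 3.85×10² = 1.94×10⁻¹⁸ W = 1.94 aW

1.94 aW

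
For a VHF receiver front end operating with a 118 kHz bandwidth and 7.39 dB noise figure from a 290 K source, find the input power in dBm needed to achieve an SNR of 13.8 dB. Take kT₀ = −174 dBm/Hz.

Sensitivity = −174 + 10 log₁₀(B) + NF + SNR_min
= −174 + 50.72 + 7.39 + 13.8
= −102.09 dBm → −102.1 dBm

−102.1 dBm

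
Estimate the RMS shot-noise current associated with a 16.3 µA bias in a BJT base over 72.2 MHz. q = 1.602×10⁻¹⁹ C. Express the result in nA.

I_n = √(2qI·B)
2qI·B = 2 × 1.602×10⁻¹⁹ × 1.63×10⁻⁵ × 7.22×10⁷ = 3.77×10⁻¹⁶ A²
I_n = √(3.77×10⁻¹⁶) = 1.94×10⁻⁸ A = 19.4 nA

19.4 nA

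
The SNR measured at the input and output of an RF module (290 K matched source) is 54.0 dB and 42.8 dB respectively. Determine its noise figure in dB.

11.2 dB

NF (dB) = SNR_in(dB) − SNR_out(dB) when the source is at T₀
NF = 54.0 − 42.8 = 11.2 dB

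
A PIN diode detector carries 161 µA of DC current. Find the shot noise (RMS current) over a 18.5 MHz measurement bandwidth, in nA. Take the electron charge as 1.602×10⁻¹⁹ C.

30.9 nA

I_n = √(2qI·B)
2qI·B = 2 × 1.602×10⁻¹⁹ × 1.61×10⁻⁴ × 1.85×10⁷ = 9.54×10⁻¹⁶ A²
I_n = √(9.54×10⁻¹⁶) = 3.09×10⁻⁸ A = 30.9 nA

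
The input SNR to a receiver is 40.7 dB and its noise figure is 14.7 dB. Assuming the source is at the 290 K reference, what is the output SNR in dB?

26.0 dB

By definition F = SNR_in/SNR_out, so in dB: SNR_out = SNR_in − NF
SNR_out = 40.7 − 14.7 = 26.0 dB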